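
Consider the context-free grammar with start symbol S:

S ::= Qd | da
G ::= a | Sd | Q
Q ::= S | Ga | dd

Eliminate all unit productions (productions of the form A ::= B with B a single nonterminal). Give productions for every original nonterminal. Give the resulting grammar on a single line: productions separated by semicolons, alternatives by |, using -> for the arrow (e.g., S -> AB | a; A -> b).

Unit productions: G->Q, Q->S.
Unit pairs (A ⇒* B via units): (G,Q), (G,S), (Q,S).
S: inherits non-unit rules of {S} → Qd | da.
G: inherits non-unit rules of {G, Q, S} → Ga | Qd | Sd | a | da | dd.
Q: inherits non-unit rules of {Q, S} → Ga | Qd | da | dd.

S -> Qd | da; G -> a | Ga | Qd | Sd | da | dd; Q -> Ga | Qd | da | dd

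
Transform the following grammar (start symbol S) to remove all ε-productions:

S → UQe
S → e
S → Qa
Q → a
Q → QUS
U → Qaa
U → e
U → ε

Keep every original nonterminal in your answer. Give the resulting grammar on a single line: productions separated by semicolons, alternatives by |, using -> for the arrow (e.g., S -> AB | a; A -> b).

Nullable set: {U}.
S -> UQe: U nullable, giving Qe | UQe.
Q -> QUS: U nullable, giving QS | QUS.
Drop U -> ε.
Unchanged (no nullable symbols): S -> Qa; S -> e; Q -> a; U -> Qaa; U -> e.

S -> e | Qa | Qe | UQe; Q -> a | QS | QUS; U -> e | Qaa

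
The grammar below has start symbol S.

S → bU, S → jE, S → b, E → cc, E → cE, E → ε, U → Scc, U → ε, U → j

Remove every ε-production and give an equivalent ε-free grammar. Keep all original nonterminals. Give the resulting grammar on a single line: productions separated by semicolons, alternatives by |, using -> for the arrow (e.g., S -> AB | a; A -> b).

S -> b | j | bU | jE; E -> c | cE | cc; U -> j | Scc

Nullable set: {E, U}.
S -> bU: U nullable, giving b | bU.
S -> jE: E nullable, giving j | jE.
Drop E -> ε.
E -> cE: E nullable, giving c | cE.
Drop U -> ε.
Unchanged (no nullable symbols): S -> b; E -> cc; U -> Scc; U -> j.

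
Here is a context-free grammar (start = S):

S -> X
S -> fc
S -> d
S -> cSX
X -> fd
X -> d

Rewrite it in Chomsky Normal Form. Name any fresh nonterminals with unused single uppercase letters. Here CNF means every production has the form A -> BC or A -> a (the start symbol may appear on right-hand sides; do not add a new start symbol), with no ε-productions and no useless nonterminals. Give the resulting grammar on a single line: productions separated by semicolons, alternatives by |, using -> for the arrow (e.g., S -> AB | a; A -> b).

S -> d | AD | BA | BC; A -> c; B -> f; C -> d; D -> SX; X -> d | BC

No ε-productions.
After unit-elimination: S -> d | fc | fd | cSX; X -> d | fd.
TERM: introduce A -> c, C -> d, B -> f and substitute in every rule of length ≥2.
BIN: S -> ASX becomes S -> AD, D -> SX.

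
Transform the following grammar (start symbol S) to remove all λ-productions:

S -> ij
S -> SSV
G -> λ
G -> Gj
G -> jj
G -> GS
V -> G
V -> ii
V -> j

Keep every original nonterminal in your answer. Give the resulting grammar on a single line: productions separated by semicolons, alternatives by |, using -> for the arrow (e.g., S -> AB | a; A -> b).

S -> SS | ij | SSV; G -> S | j | GS | Gj | jj; V -> G | j | ii

Nullable set: {G, V}.
S -> SSV: V nullable, giving SS | SSV.
Drop G -> λ.
G -> GS: G nullable, giving GS | S.
G -> Gj: G nullable, giving Gj | j.
V -> G: G nullable, giving G.
Unchanged (no nullable symbols): S -> ij; G -> jj; V -> ii; V -> j.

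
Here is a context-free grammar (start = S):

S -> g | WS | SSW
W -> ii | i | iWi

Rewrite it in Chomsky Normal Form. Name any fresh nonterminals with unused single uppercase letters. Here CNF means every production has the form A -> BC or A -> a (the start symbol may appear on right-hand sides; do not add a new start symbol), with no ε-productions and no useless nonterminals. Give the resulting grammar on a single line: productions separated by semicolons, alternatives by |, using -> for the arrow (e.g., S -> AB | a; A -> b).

No ε-productions.
No unit productions to eliminate.
TERM: introduce A -> i and substitute in every rule of length ≥2.
BIN: S -> SSW becomes S -> SB, B -> SW; W -> AWA becomes W -> AC, C -> WA.

S -> g | SB | WS; A -> i; B -> SW; C -> WA; W -> i | AA | AC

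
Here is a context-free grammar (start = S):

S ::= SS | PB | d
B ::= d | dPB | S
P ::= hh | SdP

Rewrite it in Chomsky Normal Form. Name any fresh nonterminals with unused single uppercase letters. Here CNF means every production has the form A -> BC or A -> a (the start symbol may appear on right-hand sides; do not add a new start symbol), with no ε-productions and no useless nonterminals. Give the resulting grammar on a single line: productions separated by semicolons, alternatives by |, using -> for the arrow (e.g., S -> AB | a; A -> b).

S -> d | PB | SS; A -> d; B -> d | AD | PB | SS; C -> h; D -> PB; E -> AP; P -> CC | SE

No ε-productions.
After unit-elimination: S -> d | PB | SS; B -> d | PB | SS | dPB; P -> hh | SdP.
TERM: introduce A -> d, C -> h and substitute in every rule of length ≥2.
BIN: B -> APB becomes B -> AD, D -> PB; P -> SAP becomes P -> SE, E -> AP.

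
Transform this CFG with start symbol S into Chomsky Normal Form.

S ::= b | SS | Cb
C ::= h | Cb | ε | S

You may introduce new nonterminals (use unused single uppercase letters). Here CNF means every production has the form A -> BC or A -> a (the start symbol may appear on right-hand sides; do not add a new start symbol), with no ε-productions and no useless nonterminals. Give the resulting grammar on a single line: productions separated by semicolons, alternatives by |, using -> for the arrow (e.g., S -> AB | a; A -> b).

Nullable: {C}; after ε-elimination: S -> b | Cb | SS; C -> S | b | h | Cb.
After unit-elimination: S -> b | Cb | SS; C -> b | h | Cb | SS.
TERM: introduce A -> b and substitute in every rule of length ≥2.

S -> b | CA | SS; A -> b; C -> b | h | CA | SS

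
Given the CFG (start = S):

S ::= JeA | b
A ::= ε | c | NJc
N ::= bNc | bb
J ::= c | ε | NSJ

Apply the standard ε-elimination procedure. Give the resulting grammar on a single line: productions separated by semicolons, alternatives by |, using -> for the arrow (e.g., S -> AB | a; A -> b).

Nullable set: {A, J}.
S -> JeA: J, A nullable, giving Je | JeA | e | eA.
Drop A -> ε.
A -> NJc: J nullable, giving NJc | Nc.
Drop J -> ε.
J -> NSJ: J nullable, giving NS | NSJ.
Unchanged (no nullable symbols): S -> b; A -> c; J -> c; N -> bNc; N -> bb.

S -> b | e | Je | eA | JeA; A -> c | Nc | NJc; J -> c | NS | NSJ; N -> bb | bNc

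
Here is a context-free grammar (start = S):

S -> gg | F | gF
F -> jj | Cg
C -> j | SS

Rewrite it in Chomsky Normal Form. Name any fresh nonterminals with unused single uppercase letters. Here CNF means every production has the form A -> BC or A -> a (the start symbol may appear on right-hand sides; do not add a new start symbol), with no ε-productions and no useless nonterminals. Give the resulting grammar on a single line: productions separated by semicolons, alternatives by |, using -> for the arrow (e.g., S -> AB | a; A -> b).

S -> AA | AF | BB | CA; A -> g; B -> j; C -> j | SS; F -> BB | CA

No ε-productions.
After unit-elimination: S -> Cg | gF | gg | jj; C -> j | SS; F -> Cg | jj.
TERM: introduce A -> g, B -> j and substitute in every rule of length ≥2.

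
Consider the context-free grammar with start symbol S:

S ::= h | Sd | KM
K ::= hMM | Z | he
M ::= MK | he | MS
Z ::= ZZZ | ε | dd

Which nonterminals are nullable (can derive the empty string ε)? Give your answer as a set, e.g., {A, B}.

{K, Z}

Directly nullable (have an ε-rule): {Z}.
K is nullable via K -> Z (every symbol on the right is already known nullable).
Not nullable: M, S — each has a terminal in every rule's right-hand side or depends on a non-nullable symbol.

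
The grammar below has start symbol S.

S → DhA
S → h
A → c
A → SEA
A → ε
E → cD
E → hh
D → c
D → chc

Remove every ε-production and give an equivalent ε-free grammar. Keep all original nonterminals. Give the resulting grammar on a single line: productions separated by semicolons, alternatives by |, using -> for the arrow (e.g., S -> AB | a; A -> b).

Nullable set: {A}.
S -> DhA: A nullable, giving Dh | DhA.
Drop A -> ε.
A -> SEA: A nullable, giving SE | SEA.
Unchanged (no nullable symbols): S -> h; A -> c; D -> c; D -> chc; E -> cD; E -> hh.

S -> h | Dh | DhA; A -> c | SE | SEA; D -> c | chc; E -> cD | hh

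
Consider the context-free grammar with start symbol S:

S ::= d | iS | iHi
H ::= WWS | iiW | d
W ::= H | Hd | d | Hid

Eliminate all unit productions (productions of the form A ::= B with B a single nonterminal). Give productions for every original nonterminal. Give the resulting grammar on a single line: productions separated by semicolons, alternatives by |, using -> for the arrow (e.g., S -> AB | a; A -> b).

S -> d | iS | iHi; H -> d | WWS | iiW; W -> d | Hd | Hid | WWS | iiW

Unit productions: W->H.
Unit pairs (A ⇒* B via units): (W,H).
S: inherits non-unit rules of {S} → d | iHi | iS.
H: inherits non-unit rules of {H} → WWS | d | iiW.
W: inherits non-unit rules of {H, W} → Hd | Hid | WWS | d | iiW.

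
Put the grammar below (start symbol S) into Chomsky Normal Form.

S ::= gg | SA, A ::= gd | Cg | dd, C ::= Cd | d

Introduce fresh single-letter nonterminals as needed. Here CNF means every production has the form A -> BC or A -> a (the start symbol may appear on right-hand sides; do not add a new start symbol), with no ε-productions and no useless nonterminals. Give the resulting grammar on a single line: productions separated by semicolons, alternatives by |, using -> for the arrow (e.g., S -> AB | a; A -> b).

No ε-productions.
No unit productions to eliminate.
TERM: introduce D -> d, B -> g and substitute in every rule of length ≥2.

S -> BB | SA; A -> BD | CB | DD; B -> g; C -> d | CD; D -> d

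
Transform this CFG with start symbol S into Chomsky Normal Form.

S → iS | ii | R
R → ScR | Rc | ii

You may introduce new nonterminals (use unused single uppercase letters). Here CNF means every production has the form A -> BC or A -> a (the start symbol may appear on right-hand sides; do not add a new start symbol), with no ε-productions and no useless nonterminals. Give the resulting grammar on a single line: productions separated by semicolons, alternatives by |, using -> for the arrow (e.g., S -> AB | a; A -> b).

S -> BB | BS | RA | SD; A -> c; B -> i; C -> AR; D -> AR; R -> BB | RA | SC

No ε-productions.
After unit-elimination: S -> Rc | iS | ii | ScR; R -> Rc | ii | ScR.
TERM: introduce A -> c, B -> i and substitute in every rule of length ≥2.
BIN: R -> SAR becomes R -> SC, C -> AR; S -> SAR becomes S -> SD, D -> AR.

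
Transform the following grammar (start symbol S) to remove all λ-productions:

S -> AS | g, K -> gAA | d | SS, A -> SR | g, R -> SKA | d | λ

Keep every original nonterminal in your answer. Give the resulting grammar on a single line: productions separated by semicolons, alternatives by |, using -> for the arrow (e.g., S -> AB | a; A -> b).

Nullable set: {R}.
A -> SR: R nullable, giving S | SR.
Drop R -> λ.
Unchanged (no nullable symbols): S -> AS; S -> g; A -> g; K -> SS; K -> d; K -> gAA; R -> SKA; R -> d.

S -> g | AS; A -> S | g | SR; K -> d | SS | gAA; R -> d | SKA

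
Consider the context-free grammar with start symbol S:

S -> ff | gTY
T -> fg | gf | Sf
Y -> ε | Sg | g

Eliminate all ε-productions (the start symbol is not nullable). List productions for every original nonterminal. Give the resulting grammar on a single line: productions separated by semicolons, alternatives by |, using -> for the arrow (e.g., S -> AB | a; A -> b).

S -> ff | gT | gTY; T -> Sf | fg | gf; Y -> g | Sg

Nullable set: {Y}.
S -> gTY: Y nullable, giving gT | gTY.
Drop Y -> ε.
Unchanged (no nullable symbols): S -> ff; T -> Sf; T -> fg; T -> gf; Y -> Sg; Y -> g.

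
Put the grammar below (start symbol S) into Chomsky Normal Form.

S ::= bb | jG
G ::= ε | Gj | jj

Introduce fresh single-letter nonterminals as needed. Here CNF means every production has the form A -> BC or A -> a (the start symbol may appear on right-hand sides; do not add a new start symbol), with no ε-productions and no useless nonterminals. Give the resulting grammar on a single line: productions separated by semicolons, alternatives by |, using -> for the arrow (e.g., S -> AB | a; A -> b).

Nullable: {G}; after ε-elimination: S -> j | bb | jG; G -> j | Gj | jj.
No unit productions to eliminate.
TERM: introduce B -> b, A -> j and substitute in every rule of length ≥2.

S -> j | AG | BB; A -> j; B -> b; G -> j | AA | GA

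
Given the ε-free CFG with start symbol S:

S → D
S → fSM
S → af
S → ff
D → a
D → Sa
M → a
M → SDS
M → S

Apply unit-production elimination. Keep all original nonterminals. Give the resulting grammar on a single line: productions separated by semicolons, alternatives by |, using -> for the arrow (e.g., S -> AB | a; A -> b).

S -> a | Sa | af | ff | fSM; D -> a | Sa; M -> a | Sa | af | ff | SDS | fSM

Unit productions: M->S, S->D.
Unit pairs (A ⇒* B via units): (M,D), (M,S), (S,D).
S: inherits non-unit rules of {D, S} → Sa | a | af | fSM | ff.
D: inherits non-unit rules of {D} → Sa | a.
M: inherits non-unit rules of {D, M, S} → SDS | Sa | a | af | fSM | ff.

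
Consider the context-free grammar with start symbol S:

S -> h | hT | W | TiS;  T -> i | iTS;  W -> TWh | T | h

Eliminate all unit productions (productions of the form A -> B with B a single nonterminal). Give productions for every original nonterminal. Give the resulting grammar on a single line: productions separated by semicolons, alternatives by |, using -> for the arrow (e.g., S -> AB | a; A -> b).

S -> h | i | hT | TWh | TiS | iTS; T -> i | iTS; W -> h | i | TWh | iTS

Unit productions: S->W, W->T.
Unit pairs (A ⇒* B via units): (S,T), (S,W), (W,T).
S: inherits non-unit rules of {S, T, W} → TWh | TiS | h | hT | i | iTS.
T: inherits non-unit rules of {T} → i | iTS.
W: inherits non-unit rules of {T, W} → TWh | h | i | iTS.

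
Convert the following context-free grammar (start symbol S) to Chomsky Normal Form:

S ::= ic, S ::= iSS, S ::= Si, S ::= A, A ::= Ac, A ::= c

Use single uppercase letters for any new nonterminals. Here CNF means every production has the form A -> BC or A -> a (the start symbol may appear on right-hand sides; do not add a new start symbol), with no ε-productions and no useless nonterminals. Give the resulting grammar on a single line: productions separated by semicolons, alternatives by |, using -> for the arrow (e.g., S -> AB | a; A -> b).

S -> c | AB | CB | CD | SC; A -> c | AB; B -> c; C -> i; D -> SS

No ε-productions.
After unit-elimination: S -> c | Ac | Si | ic | iSS; A -> c | Ac.
TERM: introduce B -> c, C -> i and substitute in every rule of length ≥2.
BIN: S -> CSS becomes S -> CD, D -> SS.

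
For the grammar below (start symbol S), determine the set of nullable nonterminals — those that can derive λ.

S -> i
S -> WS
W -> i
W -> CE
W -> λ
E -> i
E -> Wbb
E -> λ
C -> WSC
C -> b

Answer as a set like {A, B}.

Directly nullable (have an ε-rule): {E, W}.
Not nullable: C, S — each has a terminal in every rule's right-hand side or depends on a non-nullable symbol.

{E, W}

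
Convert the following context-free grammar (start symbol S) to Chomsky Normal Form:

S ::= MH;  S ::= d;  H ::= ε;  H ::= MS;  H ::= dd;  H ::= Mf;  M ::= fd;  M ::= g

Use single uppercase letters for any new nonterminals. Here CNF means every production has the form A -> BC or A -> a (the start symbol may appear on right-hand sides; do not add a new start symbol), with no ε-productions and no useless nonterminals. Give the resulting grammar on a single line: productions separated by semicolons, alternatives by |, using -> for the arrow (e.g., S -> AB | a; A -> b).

S -> d | g | AB | MH; A -> f; B -> d; H -> BB | MA | MS; M -> g | AB

Nullable: {H}; after ε-elimination: S -> M | d | MH; H -> MS | Mf | dd; M -> g | fd.
After unit-elimination: S -> d | g | MH | fd; H -> MS | Mf | dd; M -> g | fd.
TERM: introduce B -> d, A -> f and substitute in every rule of length ≥2.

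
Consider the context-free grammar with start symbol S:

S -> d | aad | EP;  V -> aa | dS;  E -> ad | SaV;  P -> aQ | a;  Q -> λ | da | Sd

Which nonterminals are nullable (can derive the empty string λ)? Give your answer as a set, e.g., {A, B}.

{Q}

Directly nullable (have an ε-rule): {Q}.
Not nullable: E, P, S, V — each has a terminal in every rule's right-hand side or depends on a non-nullable symbol.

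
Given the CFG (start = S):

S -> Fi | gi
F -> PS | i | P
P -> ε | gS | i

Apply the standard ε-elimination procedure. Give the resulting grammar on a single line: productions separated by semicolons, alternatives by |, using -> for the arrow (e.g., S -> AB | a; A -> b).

S -> i | Fi | gi; F -> P | S | i | PS; P -> i | gS

Nullable set: {F, P}.
S -> Fi: F nullable, giving Fi | i.
F -> P: P nullable, giving P.
F -> PS: P nullable, giving PS | S.
Drop P -> ε.
Unchanged (no nullable symbols): S -> gi; F -> i; P -> gS; P -> i.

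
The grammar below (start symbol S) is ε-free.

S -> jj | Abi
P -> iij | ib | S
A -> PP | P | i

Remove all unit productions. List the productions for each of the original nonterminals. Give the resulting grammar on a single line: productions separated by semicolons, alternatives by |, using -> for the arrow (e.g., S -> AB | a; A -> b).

S -> jj | Abi; A -> i | PP | ib | jj | Abi | iij; P -> ib | jj | Abi | iij

Unit productions: A->P, P->S.
Unit pairs (A ⇒* B via units): (A,P), (A,S), (P,S).
S: inherits non-unit rules of {S} → Abi | jj.
A: inherits non-unit rules of {A, P, S} → Abi | PP | i | ib | iij | jj.
P: inherits non-unit rules of {P, S} → Abi | ib | iij | jj.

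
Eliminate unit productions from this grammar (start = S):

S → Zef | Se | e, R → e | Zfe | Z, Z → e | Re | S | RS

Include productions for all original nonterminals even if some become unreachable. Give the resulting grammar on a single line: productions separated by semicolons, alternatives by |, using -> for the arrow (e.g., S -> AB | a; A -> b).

S -> e | Se | Zef; R -> e | RS | Re | Se | Zef | Zfe; Z -> e | RS | Re | Se | Zef

Unit productions: R->Z, Z->S.
Unit pairs (A ⇒* B via units): (R,S), (R,Z), (Z,S).
S: inherits non-unit rules of {S} → Se | Zef | e.
R: inherits non-unit rules of {R, S, Z} → RS | Re | Se | Zef | Zfe | e.
Z: inherits non-unit rules of {S, Z} → RS | Re | Se | Zef | e.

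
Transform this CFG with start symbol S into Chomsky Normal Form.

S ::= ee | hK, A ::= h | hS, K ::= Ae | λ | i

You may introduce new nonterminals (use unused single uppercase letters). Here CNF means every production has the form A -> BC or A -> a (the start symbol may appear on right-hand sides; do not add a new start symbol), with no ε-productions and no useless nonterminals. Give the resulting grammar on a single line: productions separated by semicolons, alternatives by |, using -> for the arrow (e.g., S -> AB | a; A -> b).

S -> h | BK | CC; A -> h | BS; B -> h; C -> e; K -> i | AC

Nullable: {K}; after ε-elimination: S -> h | ee | hK; A -> h | hS; K -> i | Ae.
No unit productions to eliminate.
TERM: introduce C -> e, B -> h and substitute in every rule of length ≥2.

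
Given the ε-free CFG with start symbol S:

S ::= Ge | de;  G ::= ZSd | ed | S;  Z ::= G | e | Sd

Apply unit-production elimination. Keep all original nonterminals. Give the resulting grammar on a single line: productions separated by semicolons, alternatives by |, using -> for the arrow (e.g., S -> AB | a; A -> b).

Unit productions: G->S, Z->G.
Unit pairs (A ⇒* B via units): (G,S), (Z,G), (Z,S).
S: inherits non-unit rules of {S} → Ge | de.
G: inherits non-unit rules of {G, S} → Ge | ZSd | de | ed.
Z: inherits non-unit rules of {G, S, Z} → Ge | Sd | ZSd | de | e | ed.

S -> Ge | de; G -> Ge | de | ed | ZSd; Z -> e | Ge | Sd | de | ed | ZSd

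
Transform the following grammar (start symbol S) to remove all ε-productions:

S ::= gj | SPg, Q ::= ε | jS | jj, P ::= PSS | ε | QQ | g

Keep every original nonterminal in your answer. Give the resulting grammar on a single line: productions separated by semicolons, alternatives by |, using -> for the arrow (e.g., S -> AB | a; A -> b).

Nullable set: {P, Q}.
S -> SPg: P nullable, giving SPg | Sg.
Drop P -> ε.
P -> PSS: P nullable, giving PSS | SS.
P -> QQ: Q, Q nullable, giving Q | QQ.
Drop Q -> ε.
Unchanged (no nullable symbols): S -> gj; P -> g; Q -> jS; Q -> jj.

S -> Sg | gj | SPg; P -> Q | g | QQ | SS | PSS; Q -> jS | jj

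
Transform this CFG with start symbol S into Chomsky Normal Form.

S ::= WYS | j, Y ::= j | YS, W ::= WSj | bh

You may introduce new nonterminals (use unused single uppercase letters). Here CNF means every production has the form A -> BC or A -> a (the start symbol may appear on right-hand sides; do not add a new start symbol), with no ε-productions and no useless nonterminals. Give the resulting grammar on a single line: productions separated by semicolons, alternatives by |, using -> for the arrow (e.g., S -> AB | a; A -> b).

No ε-productions.
No unit productions to eliminate.
TERM: introduce B -> b, C -> h, A -> j and substitute in every rule of length ≥2.
BIN: S -> WYS becomes S -> WD, D -> YS; W -> WSA becomes W -> WE, E -> SA.

S -> j | WD; A -> j; B -> b; C -> h; D -> YS; E -> SA; W -> BC | WE; Y -> j | YS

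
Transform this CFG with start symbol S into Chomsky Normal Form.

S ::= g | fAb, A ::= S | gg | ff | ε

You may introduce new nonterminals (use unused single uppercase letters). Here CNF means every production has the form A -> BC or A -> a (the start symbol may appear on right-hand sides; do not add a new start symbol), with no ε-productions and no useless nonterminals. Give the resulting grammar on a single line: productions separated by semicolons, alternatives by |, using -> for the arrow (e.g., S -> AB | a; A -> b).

Nullable: {A}; after ε-elimination: S -> g | fb | fAb; A -> S | ff | gg.
After unit-elimination: S -> g | fb | fAb; A -> g | fb | ff | gg | fAb.
TERM: introduce C -> b, B -> f, D -> g and substitute in every rule of length ≥2.
BIN: A -> BAC becomes A -> BE, E -> AC; S -> BAC becomes S -> BF, F -> AC.

S -> g | BC | BF; A -> g | BB | BC | BE | DD; B -> f; C -> b; D -> g; E -> AC; F -> AC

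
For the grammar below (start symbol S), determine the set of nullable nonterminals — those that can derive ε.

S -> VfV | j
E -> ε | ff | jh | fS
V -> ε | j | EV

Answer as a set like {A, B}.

{E, V}

Directly nullable (have an ε-rule): {E, V}.
Not nullable: S — each has a terminal in every rule's right-hand side or depends on a non-nullable symbol.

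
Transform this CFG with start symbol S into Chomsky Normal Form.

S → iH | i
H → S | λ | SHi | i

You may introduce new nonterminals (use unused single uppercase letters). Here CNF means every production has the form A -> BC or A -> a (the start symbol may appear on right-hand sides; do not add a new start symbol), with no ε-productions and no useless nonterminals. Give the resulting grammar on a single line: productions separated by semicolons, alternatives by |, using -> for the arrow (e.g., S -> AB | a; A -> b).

Nullable: {H}; after ε-elimination: S -> i | iH; H -> S | i | Si | SHi.
After unit-elimination: S -> i | iH; H -> i | Si | iH | SHi.
TERM: introduce A -> i and substitute in every rule of length ≥2.
BIN: H -> SHA becomes H -> SB, B -> HA.

S -> i | AH; A -> i; B -> HA; H -> i | AH | SA | SB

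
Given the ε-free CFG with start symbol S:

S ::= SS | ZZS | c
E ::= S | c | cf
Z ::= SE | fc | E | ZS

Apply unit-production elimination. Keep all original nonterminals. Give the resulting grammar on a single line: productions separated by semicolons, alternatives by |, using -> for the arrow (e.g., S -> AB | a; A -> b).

S -> c | SS | ZZS; E -> c | SS | cf | ZZS; Z -> c | SE | SS | ZS | cf | fc | ZZS

Unit productions: E->S, Z->E.
Unit pairs (A ⇒* B via units): (E,S), (Z,E), (Z,S).
S: inherits non-unit rules of {S} → SS | ZZS | c.
E: inherits non-unit rules of {E, S} → SS | ZZS | c | cf.
Z: inherits non-unit rules of {E, S, Z} → SE | SS | ZS | ZZS | c | cf | fc.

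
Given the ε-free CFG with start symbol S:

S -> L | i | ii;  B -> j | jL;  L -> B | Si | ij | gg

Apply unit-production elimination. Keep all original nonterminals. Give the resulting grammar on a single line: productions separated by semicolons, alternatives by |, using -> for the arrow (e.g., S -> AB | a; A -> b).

S -> i | j | Si | gg | ii | ij | jL; B -> j | jL; L -> j | Si | gg | ij | jL

Unit productions: L->B, S->L.
Unit pairs (A ⇒* B via units): (L,B), (S,B), (S,L).
S: inherits non-unit rules of {B, L, S} → Si | gg | i | ii | ij | j | jL.
B: inherits non-unit rules of {B} → j | jL.
L: inherits non-unit rules of {B, L} → Si | gg | ij | j | jL.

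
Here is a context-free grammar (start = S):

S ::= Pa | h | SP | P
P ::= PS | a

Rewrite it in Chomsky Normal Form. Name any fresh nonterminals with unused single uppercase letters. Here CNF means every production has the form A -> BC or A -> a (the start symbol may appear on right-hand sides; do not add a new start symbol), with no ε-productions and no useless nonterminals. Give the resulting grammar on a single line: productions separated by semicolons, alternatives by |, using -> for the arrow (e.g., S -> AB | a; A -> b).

S -> a | h | PA | PS | SP; A -> a; P -> a | PS

No ε-productions.
After unit-elimination: S -> a | h | PS | Pa | SP; P -> a | PS.
TERM: introduce A -> a and substitute in every rule of length ≥2.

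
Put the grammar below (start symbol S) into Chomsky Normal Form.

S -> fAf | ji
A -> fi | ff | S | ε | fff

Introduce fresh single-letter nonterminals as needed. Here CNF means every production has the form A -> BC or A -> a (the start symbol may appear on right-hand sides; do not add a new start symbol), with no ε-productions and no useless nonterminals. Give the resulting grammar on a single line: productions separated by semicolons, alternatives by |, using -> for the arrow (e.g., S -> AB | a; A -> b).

Nullable: {A}; after ε-elimination: S -> ff | ji | fAf; A -> S | ff | fi | fff.
After unit-elimination: S -> ff | ji | fAf; A -> ff | fi | ji | fAf | fff.
TERM: introduce B -> f, C -> i, D -> j and substitute in every rule of length ≥2.
BIN: A -> BAB becomes A -> BE, E -> AB; A -> BBB becomes A -> BF, F -> BB; S -> BAB becomes S -> BG, G -> AB.

S -> BB | BG | DC; A -> BB | BC | BE | BF | DC; B -> f; C -> i; D -> j; E -> AB; F -> BB; G -> AB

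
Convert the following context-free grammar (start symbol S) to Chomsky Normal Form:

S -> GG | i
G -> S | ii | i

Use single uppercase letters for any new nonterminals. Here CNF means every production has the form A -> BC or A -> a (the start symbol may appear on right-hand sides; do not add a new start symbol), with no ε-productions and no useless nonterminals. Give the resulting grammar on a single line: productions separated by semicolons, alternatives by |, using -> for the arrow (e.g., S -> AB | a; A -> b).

No ε-productions.
After unit-elimination: S -> i | GG; G -> i | GG | ii.
TERM: introduce A -> i and substitute in every rule of length ≥2.

S -> i | GG; A -> i; G -> i | AA | GG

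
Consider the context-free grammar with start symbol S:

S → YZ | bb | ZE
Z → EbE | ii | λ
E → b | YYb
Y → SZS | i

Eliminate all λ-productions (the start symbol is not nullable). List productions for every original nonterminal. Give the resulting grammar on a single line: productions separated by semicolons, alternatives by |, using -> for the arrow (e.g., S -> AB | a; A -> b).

Nullable set: {Z}.
S -> YZ: Z nullable, giving Y | YZ.
S -> ZE: Z nullable, giving E | ZE.
Y -> SZS: Z nullable, giving SS | SZS.
Drop Z -> λ.
Unchanged (no nullable symbols): S -> bb; E -> YYb; E -> b; Y -> i; Z -> EbE; Z -> ii.

S -> E | Y | YZ | ZE | bb; E -> b | YYb; Y -> i | SS | SZS; Z -> ii | EbE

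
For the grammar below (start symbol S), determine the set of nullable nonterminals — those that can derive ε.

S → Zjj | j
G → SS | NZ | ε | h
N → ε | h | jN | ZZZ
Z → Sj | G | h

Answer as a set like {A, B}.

Directly nullable (have an ε-rule): {G, N}.
Z is nullable via Z -> G (every symbol on the right is already known nullable).
Not nullable: S — each has a terminal in every rule's right-hand side or depends on a non-nullable symbol.

{G, N, Z}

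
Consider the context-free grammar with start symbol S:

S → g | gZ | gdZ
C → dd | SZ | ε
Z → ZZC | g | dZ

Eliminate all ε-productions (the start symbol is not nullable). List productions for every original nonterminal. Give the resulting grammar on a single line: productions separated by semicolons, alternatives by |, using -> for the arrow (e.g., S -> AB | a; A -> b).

S -> g | gZ | gdZ; C -> SZ | dd; Z -> g | ZZ | dZ | ZZC

Nullable set: {C}.
Drop C -> ε.
Z -> ZZC: C nullable, giving ZZ | ZZC.
Unchanged (no nullable symbols): S -> g; S -> gZ; S -> gdZ; C -> SZ; C -> dd; Z -> dZ; Z -> g.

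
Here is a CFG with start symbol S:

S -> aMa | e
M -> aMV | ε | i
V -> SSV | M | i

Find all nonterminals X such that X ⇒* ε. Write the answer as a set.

Directly nullable (have an ε-rule): {M}.
V is nullable via V -> M (every symbol on the right is already known nullable).
Not nullable: S — each has a terminal in every rule's right-hand side or depends on a non-nullable symbol.

{M, V}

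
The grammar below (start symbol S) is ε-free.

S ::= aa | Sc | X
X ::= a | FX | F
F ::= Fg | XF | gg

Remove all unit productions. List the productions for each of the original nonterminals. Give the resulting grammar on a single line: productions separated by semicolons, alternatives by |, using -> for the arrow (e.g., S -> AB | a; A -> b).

Unit productions: S->X, X->F.
Unit pairs (A ⇒* B via units): (S,F), (S,X), (X,F).
S: inherits non-unit rules of {F, S, X} → FX | Fg | Sc | XF | a | aa | gg.
F: inherits non-unit rules of {F} → Fg | XF | gg.
X: inherits non-unit rules of {F, X} → FX | Fg | XF | a | gg.

S -> a | FX | Fg | Sc | XF | aa | gg; F -> Fg | XF | gg; X -> a | FX | Fg | XF | gg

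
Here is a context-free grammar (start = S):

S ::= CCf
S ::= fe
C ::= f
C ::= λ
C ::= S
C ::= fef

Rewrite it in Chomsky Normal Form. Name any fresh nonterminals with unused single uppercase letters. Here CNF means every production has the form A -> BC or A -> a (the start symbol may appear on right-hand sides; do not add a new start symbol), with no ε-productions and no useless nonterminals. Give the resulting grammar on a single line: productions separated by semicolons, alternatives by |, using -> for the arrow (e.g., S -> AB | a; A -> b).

S -> f | AB | CA | CF; A -> f; B -> e; C -> f | AB | AD | CA | CE; D -> BA; E -> CA; F -> CA

Nullable: {C}; after ε-elimination: S -> f | Cf | fe | CCf; C -> S | f | fef.
After unit-elimination: S -> f | Cf | fe | CCf; C -> f | Cf | fe | CCf | fef.
TERM: introduce B -> e, A -> f and substitute in every rule of length ≥2.
BIN: C -> ABA becomes C -> AD, D -> BA; C -> CCA becomes C -> CE, E -> CA; S -> CCA becomes S -> CF, F -> CA.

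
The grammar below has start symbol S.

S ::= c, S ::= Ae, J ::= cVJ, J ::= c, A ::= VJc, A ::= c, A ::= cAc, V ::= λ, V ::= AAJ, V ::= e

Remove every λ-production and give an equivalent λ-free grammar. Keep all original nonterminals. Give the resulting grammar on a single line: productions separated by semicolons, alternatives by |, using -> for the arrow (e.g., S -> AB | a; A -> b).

S -> c | Ae; A -> c | Jc | VJc | cAc; J -> c | cJ | cVJ; V -> e | AAJ

Nullable set: {V}.
A -> VJc: V nullable, giving Jc | VJc.
J -> cVJ: V nullable, giving cJ | cVJ.
Drop V -> λ.
Unchanged (no nullable symbols): S -> Ae; S -> c; A -> c; A -> cAc; J -> c; V -> AAJ; V -> e.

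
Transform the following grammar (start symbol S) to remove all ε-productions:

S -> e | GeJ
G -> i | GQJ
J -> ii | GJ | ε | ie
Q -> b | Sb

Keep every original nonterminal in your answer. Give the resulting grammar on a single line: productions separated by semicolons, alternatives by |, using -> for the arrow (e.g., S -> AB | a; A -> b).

S -> e | Ge | GeJ; G -> i | GQ | GQJ; J -> G | GJ | ie | ii; Q -> b | Sb

Nullable set: {J}.
S -> GeJ: J nullable, giving Ge | GeJ.
G -> GQJ: J nullable, giving GQ | GQJ.
Drop J -> ε.
J -> GJ: J nullable, giving G | GJ.
Unchanged (no nullable symbols): S -> e; G -> i; J -> ie; J -> ii; Q -> Sb; Q -> b.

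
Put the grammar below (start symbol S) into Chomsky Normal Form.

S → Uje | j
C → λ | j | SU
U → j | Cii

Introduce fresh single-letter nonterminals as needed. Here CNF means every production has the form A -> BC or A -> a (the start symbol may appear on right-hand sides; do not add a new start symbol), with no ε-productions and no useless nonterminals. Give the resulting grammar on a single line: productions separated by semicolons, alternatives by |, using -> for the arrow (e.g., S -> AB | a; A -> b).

S -> j | UE; A -> j; B -> e; C -> j | SU; D -> i; E -> AB; F -> DD; U -> j | CF | DD

Nullable: {C}; after ε-elimination: S -> j | Uje; C -> j | SU; U -> j | ii | Cii.
No unit productions to eliminate.
TERM: introduce B -> e, D -> i, A -> j and substitute in every rule of length ≥2.
BIN: S -> UAB becomes S -> UE, E -> AB; U -> CDD becomes U -> CF, F -> DD.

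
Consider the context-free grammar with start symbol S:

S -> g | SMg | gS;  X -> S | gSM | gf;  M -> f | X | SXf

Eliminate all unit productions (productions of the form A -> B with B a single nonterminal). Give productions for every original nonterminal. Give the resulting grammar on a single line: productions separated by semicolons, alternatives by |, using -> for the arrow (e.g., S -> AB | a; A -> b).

S -> g | gS | SMg; M -> f | g | gS | gf | SMg | SXf | gSM; X -> g | gS | gf | SMg | gSM

Unit productions: M->X, X->S.
Unit pairs (A ⇒* B via units): (M,S), (M,X), (X,S).
S: inherits non-unit rules of {S} → SMg | g | gS.
M: inherits non-unit rules of {M, S, X} → SMg | SXf | f | g | gS | gSM | gf.
X: inherits non-unit rules of {S, X} → SMg | g | gS | gSM | gf.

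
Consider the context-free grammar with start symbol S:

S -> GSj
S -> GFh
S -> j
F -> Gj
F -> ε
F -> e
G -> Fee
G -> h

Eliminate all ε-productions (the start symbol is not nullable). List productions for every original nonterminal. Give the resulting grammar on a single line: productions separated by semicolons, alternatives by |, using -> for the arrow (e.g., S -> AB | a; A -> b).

S -> j | Gh | GFh | GSj; F -> e | Gj; G -> h | ee | Fee

Nullable set: {F}.
S -> GFh: F nullable, giving GFh | Gh.
Drop F -> ε.
G -> Fee: F nullable, giving Fee | ee.
Unchanged (no nullable symbols): S -> GSj; S -> j; F -> Gj; F -> e; G -> h.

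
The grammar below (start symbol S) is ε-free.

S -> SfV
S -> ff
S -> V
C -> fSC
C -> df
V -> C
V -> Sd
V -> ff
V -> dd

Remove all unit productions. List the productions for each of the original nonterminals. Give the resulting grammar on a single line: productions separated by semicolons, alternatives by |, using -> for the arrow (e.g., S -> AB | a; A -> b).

S -> Sd | dd | df | ff | SfV | fSC; C -> df | fSC; V -> Sd | dd | df | ff | fSC

Unit productions: S->V, V->C.
Unit pairs (A ⇒* B via units): (S,C), (S,V), (V,C).
S: inherits non-unit rules of {C, S, V} → Sd | SfV | dd | df | fSC | ff.
C: inherits non-unit rules of {C} → df | fSC.
V: inherits non-unit rules of {C, V} → Sd | dd | df | fSC | ff.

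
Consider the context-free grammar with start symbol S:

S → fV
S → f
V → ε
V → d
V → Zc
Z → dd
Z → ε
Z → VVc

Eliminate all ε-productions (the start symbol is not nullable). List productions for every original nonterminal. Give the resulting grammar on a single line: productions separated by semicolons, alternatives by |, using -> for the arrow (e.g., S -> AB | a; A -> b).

Nullable set: {V, Z}.
S -> fV: V nullable, giving f | fV.
Drop V -> ε.
V -> Zc: Z nullable, giving Zc | c.
Drop Z -> ε.
Z -> VVc: V, V nullable, giving VVc | Vc | c.
Unchanged (no nullable symbols): S -> f; V -> d; Z -> dd.

S -> f | fV; V -> c | d | Zc; Z -> c | Vc | dd | VVc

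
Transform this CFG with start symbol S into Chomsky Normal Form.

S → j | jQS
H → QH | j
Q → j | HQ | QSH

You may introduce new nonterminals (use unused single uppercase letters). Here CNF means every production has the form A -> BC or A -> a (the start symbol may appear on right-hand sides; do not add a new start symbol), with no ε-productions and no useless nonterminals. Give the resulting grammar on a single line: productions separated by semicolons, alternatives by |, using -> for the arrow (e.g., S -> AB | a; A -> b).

S -> j | AC; A -> j; B -> SH; C -> QS; H -> j | QH; Q -> j | HQ | QB

No ε-productions.
No unit productions to eliminate.
TERM: introduce A -> j and substitute in every rule of length ≥2.
BIN: Q -> QSH becomes Q -> QB, B -> SH; S -> AQS becomes S -> AC, C -> QS.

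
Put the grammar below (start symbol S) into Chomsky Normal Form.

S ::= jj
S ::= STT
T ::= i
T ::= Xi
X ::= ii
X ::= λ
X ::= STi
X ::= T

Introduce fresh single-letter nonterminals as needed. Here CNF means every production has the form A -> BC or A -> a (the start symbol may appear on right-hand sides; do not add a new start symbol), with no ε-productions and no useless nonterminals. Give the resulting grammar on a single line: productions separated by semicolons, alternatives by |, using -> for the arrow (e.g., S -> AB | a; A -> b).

S -> AA | SC; A -> j; B -> i; C -> TT; D -> TB; T -> i | XB; X -> i | BB | SD | XB

Nullable: {X}; after ε-elimination: S -> jj | STT; T -> i | Xi; X -> T | ii | STi.
After unit-elimination: S -> jj | STT; T -> i | Xi; X -> i | Xi | ii | STi.
TERM: introduce B -> i, A -> j and substitute in every rule of length ≥2.
BIN: S -> STT becomes S -> SC, C -> TT; X -> STB becomes X -> SD, D -> TB.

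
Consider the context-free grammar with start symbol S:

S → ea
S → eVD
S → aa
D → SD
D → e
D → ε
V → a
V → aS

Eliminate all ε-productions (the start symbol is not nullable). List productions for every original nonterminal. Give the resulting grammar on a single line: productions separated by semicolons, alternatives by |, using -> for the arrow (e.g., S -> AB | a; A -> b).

Nullable set: {D}.
S -> eVD: D nullable, giving eV | eVD.
Drop D -> ε.
D -> SD: D nullable, giving S | SD.
Unchanged (no nullable symbols): S -> aa; S -> ea; D -> e; V -> a; V -> aS.

S -> aa | eV | ea | eVD; D -> S | e | SD; V -> a | aS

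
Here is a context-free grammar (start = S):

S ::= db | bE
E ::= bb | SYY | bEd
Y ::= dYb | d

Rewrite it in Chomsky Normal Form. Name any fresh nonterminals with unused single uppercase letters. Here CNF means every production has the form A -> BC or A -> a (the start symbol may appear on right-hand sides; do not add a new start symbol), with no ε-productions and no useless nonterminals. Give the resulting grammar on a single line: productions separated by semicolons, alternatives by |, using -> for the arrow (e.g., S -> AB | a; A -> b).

No ε-productions.
No unit productions to eliminate.
TERM: introduce A -> b, B -> d and substitute in every rule of length ≥2.
BIN: E -> AEB becomes E -> AC, C -> EB; E -> SYY becomes E -> SD, D -> YY; Y -> BYA becomes Y -> BF, F -> YA.

S -> AE | BA; A -> b; B -> d; C -> EB; D -> YY; E -> AA | AC | SD; F -> YA; Y -> d | BF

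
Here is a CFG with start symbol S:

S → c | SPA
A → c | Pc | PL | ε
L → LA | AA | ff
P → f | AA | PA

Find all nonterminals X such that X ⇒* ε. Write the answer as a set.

{A, L, P}

Directly nullable (have an ε-rule): {A}.
L is nullable via L -> AA (every symbol on the right is already known nullable).
P is nullable via P -> AA (every symbol on the right is already known nullable).
Not nullable: S — each has a terminal in every rule's right-hand side or depends on a non-nullable symbol.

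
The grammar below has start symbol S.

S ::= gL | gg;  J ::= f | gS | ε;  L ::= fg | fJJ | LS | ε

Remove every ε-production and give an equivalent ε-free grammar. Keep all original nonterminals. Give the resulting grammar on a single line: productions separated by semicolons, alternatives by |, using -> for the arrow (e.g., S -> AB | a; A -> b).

Nullable set: {J, L}.
S -> gL: L nullable, giving g | gL.
Drop J -> ε.
Drop L -> ε.
L -> LS: L nullable, giving LS | S.
L -> fJJ: J, J nullable, giving f | fJ | fJJ.
Unchanged (no nullable symbols): S -> gg; J -> f; J -> gS; L -> fg.

S -> g | gL | gg; J -> f | gS; L -> S | f | LS | fJ | fg | fJJ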